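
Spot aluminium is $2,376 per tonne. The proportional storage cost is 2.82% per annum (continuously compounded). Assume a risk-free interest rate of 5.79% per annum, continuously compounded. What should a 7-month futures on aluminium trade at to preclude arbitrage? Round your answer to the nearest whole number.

$2,498 per tonne

Net carry = r + u − y = 0.0579 + 0.0282 − 0.0000 = 0.0861
F = S·e^((r+u−y)T) = 2376 · e^(0.0861 × 7/12) = 2376 · e^0.050225
= 2376 × 1.051508 = $2,498 per tonne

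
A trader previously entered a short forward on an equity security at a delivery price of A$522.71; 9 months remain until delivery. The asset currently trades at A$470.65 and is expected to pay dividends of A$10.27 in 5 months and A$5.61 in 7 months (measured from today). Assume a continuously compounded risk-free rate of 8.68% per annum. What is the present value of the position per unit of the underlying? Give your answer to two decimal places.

A$34.35

PV(remaining dividends) I = 10.27·e^(−0.0868·5/12) + 5.61·e^(−0.0868·7/12) = 15.2382
Current forward F = (S − I)·e^(rT) = (470.65 − 15.2382)·e^(0.0868·9/12) = 455.4118 × 1.067266 = 486.0455
Value (long) = (F − K)·e^(−rT) = (486.0455 − 522.71) × 0.936974 = -34.3537
Short position value = −(long value) = A$34.35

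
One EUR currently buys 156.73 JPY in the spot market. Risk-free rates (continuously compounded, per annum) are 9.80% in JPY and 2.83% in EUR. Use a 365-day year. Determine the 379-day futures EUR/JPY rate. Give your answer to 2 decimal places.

F = S·e^((r_JPY − r_EUR)T) = 156.73 · e^((0.0980 − 0.0283) × 379/365)
= 156.73 · e^0.072373 = 156.73 × 1.075056
F = 168.49 JPY per EUR

168.49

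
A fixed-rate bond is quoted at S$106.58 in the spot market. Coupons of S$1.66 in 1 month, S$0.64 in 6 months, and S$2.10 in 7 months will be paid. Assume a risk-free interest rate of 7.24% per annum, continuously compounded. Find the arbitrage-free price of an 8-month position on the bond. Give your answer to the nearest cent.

PV(coupons) I = 1.66·e^(−0.0724·1/12) + 0.64·e^(−0.0724·6/12) + 2.10·e^(−0.0724·7/12)
I = 1.6500 + 0.6172 + 2.0132 = 4.2804
F = (S − I)·e^(rT) = (106.58 − 4.2804) · e^(0.0724·8/12)
= 102.2996 · e^0.048267 = 102.2996 × 1.049451 = S$107.36

S$107.36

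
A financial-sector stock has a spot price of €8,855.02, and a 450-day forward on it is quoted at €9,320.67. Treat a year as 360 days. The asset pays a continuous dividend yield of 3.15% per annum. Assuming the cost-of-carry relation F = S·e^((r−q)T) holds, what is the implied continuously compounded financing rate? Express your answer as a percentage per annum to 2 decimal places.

7.25%

From F = S·e^((r−q)T): (r − q) = ln(F/S)/T
ln(9320.67/8855.02) = ln(1.052586) = 0.051250
(r − q) = 0.051250 / (450/360) = 0.041000
r = ln(F/S)/T + q = 0.041000 + 0.0315 = 0.072500
r = 7.25%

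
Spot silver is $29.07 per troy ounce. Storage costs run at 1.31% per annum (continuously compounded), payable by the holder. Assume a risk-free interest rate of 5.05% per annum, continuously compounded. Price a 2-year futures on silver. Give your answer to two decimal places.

$33.01 per troy ounce

Net carry = r + u − y = 0.0505 + 0.0131 − 0.0000 = 0.0636
F = S·e^((r+u−y)T) = 29.07 · e^(0.0636 × 2) = 29.07 · e^0.127200
= 29.07 × 1.135644 = $33.01 per troy ounce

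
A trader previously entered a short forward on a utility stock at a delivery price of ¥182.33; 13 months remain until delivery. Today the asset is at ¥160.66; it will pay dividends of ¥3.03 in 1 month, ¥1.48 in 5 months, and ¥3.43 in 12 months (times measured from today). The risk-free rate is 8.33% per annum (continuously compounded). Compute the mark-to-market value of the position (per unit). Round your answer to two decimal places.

PV(remaining dividends) I = 3.03·e^(−0.0833·1/12) + 1.48·e^(−0.0833·5/12) + 3.43·e^(−0.0833·12/12) = 7.5944
Current forward F = (S − I)·e^(rT) = (160.66 − 7.5944)·e^(0.0833·13/12) = 153.0656 × 1.094439 = 167.5210
Value (long) = (F − K)·e^(−rT) = (167.5210 − 182.33) × 0.913710 = -13.5311
Short position value = −(long value) = ¥13.53

¥13.53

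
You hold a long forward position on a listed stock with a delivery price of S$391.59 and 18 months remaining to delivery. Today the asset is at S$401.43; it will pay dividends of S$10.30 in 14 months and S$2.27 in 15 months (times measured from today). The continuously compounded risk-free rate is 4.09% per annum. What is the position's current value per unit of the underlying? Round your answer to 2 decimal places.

S$21.17

PV(remaining dividends) I = 10.30·e^(−0.0409·14/12) + 2.27·e^(−0.0409·15/12) = 11.9769
Current forward F = (S − I)·e^(rT) = (401.43 − 11.9769)·e^(0.0409·18/12) = 389.4531 × 1.063271 = 414.0942
Value (long) = (F − K)·e^(−rT) = (414.0942 − 391.59) × 0.940494 = 21.1651
Value = S$21.17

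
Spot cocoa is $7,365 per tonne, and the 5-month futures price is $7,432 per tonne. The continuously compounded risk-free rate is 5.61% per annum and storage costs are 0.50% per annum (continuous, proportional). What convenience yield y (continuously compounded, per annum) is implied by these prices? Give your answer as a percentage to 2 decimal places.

3.94%

F = S·e^((r+u−y)T) ⇒ (r+u−y) = ln(F/S)/T
ln(7432/7365) = 0.009056; /T ⇒ 0.021734
y = r + u − ln(F/S)/T = 0.0561 + 0.0050 − 0.021734 = 0.039366
y = 3.94%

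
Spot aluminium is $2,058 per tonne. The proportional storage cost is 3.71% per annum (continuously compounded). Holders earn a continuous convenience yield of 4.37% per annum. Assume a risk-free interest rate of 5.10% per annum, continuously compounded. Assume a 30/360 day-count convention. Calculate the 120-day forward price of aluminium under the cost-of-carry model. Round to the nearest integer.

Net carry = r + u − y = 0.0510 + 0.0371 − 0.0437 = 0.0444
F = S·e^((r+u−y)T) = 2058 · e^(0.0444 × 120/360) = 2058 · e^0.014800
= 2058 × 1.014910 = $2,089 per tonne

$2,089 per tonne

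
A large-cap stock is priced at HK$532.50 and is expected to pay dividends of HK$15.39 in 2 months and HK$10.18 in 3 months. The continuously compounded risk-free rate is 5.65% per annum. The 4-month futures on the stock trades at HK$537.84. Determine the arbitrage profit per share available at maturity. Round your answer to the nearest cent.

HK$20.98 per share

PV(dividends) I = 15.39·e^(−0.0565·2/12) + 10.18·e^(−0.0565·3/12) = 25.2830
Fair futures F* = (S − I)·e^(rT) = (532.50 − 25.2830)·e^0.018833 = 507.2170 × 1.019011 = 516.8597
Market HK$537.84 > fair 516.8597: forward overpriced → cash-and-carry (borrow at r, buy the stock and collect the dividends, short the forward).
Profit at T = |F_mkt − F*| = |537.84 − 516.8597| = HK$20.98 per share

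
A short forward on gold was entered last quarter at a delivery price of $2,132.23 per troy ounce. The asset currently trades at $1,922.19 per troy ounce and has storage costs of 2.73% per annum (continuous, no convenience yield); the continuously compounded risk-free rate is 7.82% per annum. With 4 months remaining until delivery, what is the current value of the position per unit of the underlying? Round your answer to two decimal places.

$137.61 per troy ounce

Current fair forward for the remaining 4 months: F = S·e^((r + u)·T), (r + u) = 0.0782 + 0.0273 = 0.1055
F = 1922.19 · e^(0.1055 × 4/12) = 1922.19 × 1.03579233 = 1990.9897
Value of long forward = (F − K)·e^(−rT) = (1990.9897 − 2132.23) · e^(−0.0782·4/12)
= -141.2403 × 0.97427014 = -137.61
Short position value = −(long value) = $137.61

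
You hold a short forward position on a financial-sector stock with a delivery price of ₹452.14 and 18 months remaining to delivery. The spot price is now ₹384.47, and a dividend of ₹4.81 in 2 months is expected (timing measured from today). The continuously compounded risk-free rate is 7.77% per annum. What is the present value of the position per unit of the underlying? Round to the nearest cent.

₹22.68

PV(remaining dividends) I = 4.81·e^(−0.0777·2/12) = 4.7481
Current forward F = (S − I)·e^(rT) = (384.47 − 4.7481)·e^(0.0777·18/12) = 379.7219 × 1.123614 = 426.6608
Value (long) = (F − K)·e^(−rT) = (426.6608 − 452.14) × 0.889986 = -22.6761
Short position value = −(long value) = ₹22.68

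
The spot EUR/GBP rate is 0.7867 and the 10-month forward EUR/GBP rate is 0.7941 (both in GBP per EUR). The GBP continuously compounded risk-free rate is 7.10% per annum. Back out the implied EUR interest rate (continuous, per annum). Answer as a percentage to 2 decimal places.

5.98%

F = S·e^((r_GBP − r_EUR)T) ⇒ r_EUR = r_GBP − ln(F/S)/T
ln(0.7941/0.7867) = 0.009362; /(10/12) = 0.011234
r_EUR = 0.0710 − 0.011234 = 0.059766
r_EUR = 5.98%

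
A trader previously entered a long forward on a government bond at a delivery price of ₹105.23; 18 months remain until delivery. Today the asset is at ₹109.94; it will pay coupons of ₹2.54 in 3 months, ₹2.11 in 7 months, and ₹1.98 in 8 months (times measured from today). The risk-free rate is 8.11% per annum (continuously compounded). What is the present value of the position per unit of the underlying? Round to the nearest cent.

₹10.39

PV(remaining coupons) I = 2.54·e^(−0.0811·3/12) + 2.11·e^(−0.0811·7/12) + 1.98·e^(−0.0811·8/12) = 6.3773
Current forward F = (S − I)·e^(rT) = (109.94 − 6.3773)·e^(0.0811·18/12) = 103.5627 × 1.129359 = 116.9595
Value (long) = (F − K)·e^(−rT) = (116.9595 − 105.23) × 0.885458 = 10.3860
Value = ₹10.39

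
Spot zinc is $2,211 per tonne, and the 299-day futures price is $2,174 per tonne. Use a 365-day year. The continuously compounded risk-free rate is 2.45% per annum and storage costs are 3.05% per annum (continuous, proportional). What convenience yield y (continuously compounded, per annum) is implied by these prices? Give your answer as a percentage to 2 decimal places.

7.56%

F = S·e^((r+u−y)T) ⇒ (r+u−y) = ln(F/S)/T
ln(2174/2211) = -0.016876; /T ⇒ -0.020601
y = r + u − ln(F/S)/T = 0.0245 + 0.0305 + 0.020601 = 0.075601
y = 7.56%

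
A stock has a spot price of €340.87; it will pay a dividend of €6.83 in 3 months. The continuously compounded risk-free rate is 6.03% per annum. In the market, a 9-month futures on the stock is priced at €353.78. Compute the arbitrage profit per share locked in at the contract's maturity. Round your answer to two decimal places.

PV(dividends) I = 6.83·e^(−0.0603·3/12) = 6.7278
Fair futures F* = (S − I)·e^(rT) = (340.87 − 6.7278)·e^0.045225 = 334.1422 × 1.046263 = 349.6006
Market €353.78 > fair 349.6006: forward overpriced → cash-and-carry (borrow at r, buy the stock and collect the dividends, short the forward).
Profit at T = |F_mkt − F*| = |353.78 − 349.6006| = €4.18 per share

€4.18 per share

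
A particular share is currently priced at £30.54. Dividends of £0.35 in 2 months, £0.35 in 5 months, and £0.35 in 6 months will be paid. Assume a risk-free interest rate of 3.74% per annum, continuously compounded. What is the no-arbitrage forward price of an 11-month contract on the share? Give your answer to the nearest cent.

£30.53

PV(dividends) I = 0.35·e^(−0.0374·2/12) + 0.35·e^(−0.0374·5/12) + 0.35·e^(−0.0374·6/12)
I = 0.3478 + 0.3446 + 0.3435 = 1.0359
F = (S − I)·e^(rT) = (30.54 − 1.0359) · e^(0.0374·11/12)
= 29.5041 · e^0.034283 = 29.5041 × 1.034877 = £30.53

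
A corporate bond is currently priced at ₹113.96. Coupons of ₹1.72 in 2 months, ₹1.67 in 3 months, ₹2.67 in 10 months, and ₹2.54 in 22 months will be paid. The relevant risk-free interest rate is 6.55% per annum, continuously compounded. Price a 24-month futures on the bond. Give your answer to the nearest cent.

₹120.65

PV(coupons) I = 1.72·e^(−0.0655·2/12) + 1.67·e^(−0.0655·3/12) + 2.67·e^(−0.0655·10/12) + 2.54·e^(−0.0655·22/12)
I = 1.7013 + 1.6429 + 2.5282 + 2.2526 = 8.1250
F = (S − I)·e^(rT) = (113.96 − 8.1250) · e^(0.0655·24/12)
= 105.8350 · e^0.131000 = 105.8350 × 1.139968 = ₹120.65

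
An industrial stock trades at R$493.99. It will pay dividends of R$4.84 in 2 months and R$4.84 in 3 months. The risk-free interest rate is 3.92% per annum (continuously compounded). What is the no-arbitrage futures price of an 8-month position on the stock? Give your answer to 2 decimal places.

PV(dividends) I = 4.84·e^(−0.0392·2/12) + 4.84·e^(−0.0392·3/12)
I = 4.8085 + 4.7928 = 9.6013
F = (S − I)·e^(rT) = (493.99 − 9.6013) · e^(0.0392·8/12)
= 484.3887 · e^0.026133 = 484.3887 × 1.026477 = R$497.21

R$497.21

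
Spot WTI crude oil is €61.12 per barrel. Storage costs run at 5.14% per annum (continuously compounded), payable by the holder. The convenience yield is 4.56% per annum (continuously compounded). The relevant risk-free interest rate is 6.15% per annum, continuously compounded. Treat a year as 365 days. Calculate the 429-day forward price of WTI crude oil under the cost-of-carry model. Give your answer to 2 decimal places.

Net carry = r + u − y = 0.0615 + 0.0514 − 0.0456 = 0.0673
F = S·e^((r+u−y)T) = 61.12 · e^(0.0673 × 429/365) = 61.12 · e^0.079101
= 61.12 × 1.082314 = €66.15 per barrel

€66.15 per barrel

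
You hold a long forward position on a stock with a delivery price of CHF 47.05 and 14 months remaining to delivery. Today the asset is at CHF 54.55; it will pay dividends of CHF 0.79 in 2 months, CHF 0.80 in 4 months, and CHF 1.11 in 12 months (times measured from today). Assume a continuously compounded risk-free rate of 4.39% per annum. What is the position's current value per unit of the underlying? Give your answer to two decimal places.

PV(remaining dividends) I = 0.79·e^(−0.0439·2/12) + 0.80·e^(−0.0439·4/12) + 1.11·e^(−0.0439·12/12) = 2.6349
Current forward F = (S − I)·e^(rT) = (54.55 − 2.6349)·e^(0.0439·14/12) = 51.9151 × 1.052551 = 54.6433
Value (long) = (F − K)·e^(−rT) = (54.6433 − 47.05) × 0.950073 = 7.2142
Value = CHF 7.21

CHF 7.21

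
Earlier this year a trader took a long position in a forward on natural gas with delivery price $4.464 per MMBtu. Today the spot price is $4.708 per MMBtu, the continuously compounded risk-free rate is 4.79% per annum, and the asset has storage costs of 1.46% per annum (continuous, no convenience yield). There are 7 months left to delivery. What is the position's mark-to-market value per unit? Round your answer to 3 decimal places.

$0.407 per MMBtu

Current fair forward for the remaining 7 months: F = S·e^((r + u)·T), (r + u) = 0.0479 + 0.0146 = 0.0625
F = 4.708 · e^(0.0625 × 7/12) = 4.708 × 1.037131 = 4.8828
Value of long forward = (F − K)·e^(−rT) = (4.8828 − 4.464) · e^(−0.0479·7/12)
= 0.4188 × 0.972445 = 0.407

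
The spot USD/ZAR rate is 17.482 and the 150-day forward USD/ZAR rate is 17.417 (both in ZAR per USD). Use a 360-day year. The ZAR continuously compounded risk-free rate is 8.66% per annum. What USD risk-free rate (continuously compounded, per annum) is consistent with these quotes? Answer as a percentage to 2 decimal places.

F = S·e^((r_ZAR − r_USD)T) ⇒ r_USD = r_ZAR − ln(F/S)/T
ln(17.417/17.482) = -0.003725; /(150/360) = -0.008940
r_USD = 0.0866 + 0.008940 = 0.095540
r_USD = 9.55%

9.55%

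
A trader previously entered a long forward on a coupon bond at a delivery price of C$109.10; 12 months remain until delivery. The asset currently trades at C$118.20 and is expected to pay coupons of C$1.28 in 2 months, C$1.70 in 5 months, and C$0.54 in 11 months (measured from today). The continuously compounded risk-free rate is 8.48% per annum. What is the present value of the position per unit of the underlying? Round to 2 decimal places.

PV(remaining coupons) I = 1.28·e^(−0.0848·2/12) + 1.70·e^(−0.0848·5/12) + 0.54·e^(−0.0848·11/12) = 3.4026
Current forward F = (S − I)·e^(rT) = (118.20 − 3.4026)·e^(0.0848·12/12) = 114.7974 × 1.088499 = 124.9569
Value (long) = (F − K)·e^(−rT) = (124.9569 − 109.10) × 0.918696 = 14.5677
Value = C$14.57

C$14.57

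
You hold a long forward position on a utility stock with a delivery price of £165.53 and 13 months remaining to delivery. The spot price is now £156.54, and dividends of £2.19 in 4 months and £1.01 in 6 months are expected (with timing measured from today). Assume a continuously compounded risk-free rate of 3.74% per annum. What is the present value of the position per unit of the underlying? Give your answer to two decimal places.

-£5.57

PV(remaining dividends) I = 2.19·e^(−0.0374·4/12) + 1.01·e^(−0.0374·6/12) = 3.1542
Current forward F = (S − I)·e^(rT) = (156.54 − 3.1542)·e^(0.0374·13/12) = 153.3858 × 1.041349 = 159.7281
Value (long) = (F − K)·e^(−rT) = (159.7281 − 165.53) × 0.960293 = -5.5715
Value = -£5.57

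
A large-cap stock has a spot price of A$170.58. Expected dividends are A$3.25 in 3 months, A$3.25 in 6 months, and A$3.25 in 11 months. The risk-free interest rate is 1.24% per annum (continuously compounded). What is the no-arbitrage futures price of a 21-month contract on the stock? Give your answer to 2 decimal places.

A$164.43

PV(dividends) I = 3.25·e^(−0.0124·3/12) + 3.25·e^(−0.0124·6/12) + 3.25·e^(−0.0124·11/12)
I = 3.2399 + 3.2299 + 3.2133 = 9.6831
F = (S − I)·e^(rT) = (170.58 − 9.6831) · e^(0.0124·21/12)
= 160.8969 · e^0.021700 = 160.8969 × 1.021937 = A$164.43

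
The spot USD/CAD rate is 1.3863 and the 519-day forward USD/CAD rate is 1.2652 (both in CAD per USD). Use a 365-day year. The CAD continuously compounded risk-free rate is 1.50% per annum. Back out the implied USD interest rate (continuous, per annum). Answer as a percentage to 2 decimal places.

F = S·e^((r_CAD − r_USD)T) ⇒ r_USD = r_CAD − ln(F/S)/T
ln(1.2652/1.3863) = -0.091408; /(519/365) = -0.064285
r_USD = 0.0150 + 0.064285 = 0.079285
r_USD = 7.93%

7.93%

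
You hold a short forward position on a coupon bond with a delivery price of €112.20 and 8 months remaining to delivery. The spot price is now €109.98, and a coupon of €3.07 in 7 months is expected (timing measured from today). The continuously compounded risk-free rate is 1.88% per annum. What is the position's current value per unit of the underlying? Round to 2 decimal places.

€3.86

PV(remaining coupons) I = 3.07·e^(−0.0188·7/12) = 3.0365
Current forward F = (S − I)·e^(rT) = (109.98 − 3.0365)·e^(0.0188·8/12) = 106.9435 × 1.012612 = 108.2923
Value (long) = (F − K)·e^(−rT) = (108.2923 − 112.20) × 0.987545 = -3.8590
Short position value = −(long value) = €3.86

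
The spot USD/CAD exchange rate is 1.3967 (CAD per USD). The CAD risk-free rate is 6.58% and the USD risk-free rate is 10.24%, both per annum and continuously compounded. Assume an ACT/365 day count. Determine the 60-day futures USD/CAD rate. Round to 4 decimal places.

F = S·e^((r_CAD − r_USD)T) = 1.3967 · e^((0.0658 − 0.1024) × 60/365)
= 1.3967 · e^-0.006016 = 1.3967 × 0.994002
F = 1.3883 CAD per USD

1.3883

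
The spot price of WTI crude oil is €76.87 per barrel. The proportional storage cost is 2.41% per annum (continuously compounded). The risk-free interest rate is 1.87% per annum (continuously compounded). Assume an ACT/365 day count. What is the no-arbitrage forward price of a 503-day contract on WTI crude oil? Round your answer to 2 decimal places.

€81.54 per barrel

Net carry = r + u − y = 0.0187 + 0.0241 − 0.0000 = 0.0428
F = S·e^((r+u−y)T) = 76.87 · e^(0.0428 × 503/365) = 76.87 · e^0.058982
= 76.87 × 1.060756 = €81.54 per barrel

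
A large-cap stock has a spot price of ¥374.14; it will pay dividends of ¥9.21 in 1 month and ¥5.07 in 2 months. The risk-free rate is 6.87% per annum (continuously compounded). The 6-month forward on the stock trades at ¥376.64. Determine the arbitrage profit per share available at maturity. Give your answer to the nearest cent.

¥4.09 per share

PV(dividends) I = 9.21·e^(−0.0687·1/12) + 5.07·e^(−0.0687·2/12) = 14.1697
Fair forward F* = (S − I)·e^(rT) = (374.14 − 14.1697)·e^0.034350 = 359.9703 × 1.034947 = 372.5502
Market ¥376.64 > fair 372.5502: forward overpriced → cash-and-carry (borrow at r, buy the stock and collect the dividends, short the forward).
Profit at T = |F_mkt − F*| = |376.64 − 372.5502| = ¥4.09 per share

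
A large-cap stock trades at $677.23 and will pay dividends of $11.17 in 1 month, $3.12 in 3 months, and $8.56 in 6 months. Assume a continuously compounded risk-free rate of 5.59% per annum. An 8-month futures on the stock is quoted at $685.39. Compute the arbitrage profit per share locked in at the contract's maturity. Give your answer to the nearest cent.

$5.82 per share

PV(dividends) I = 11.17·e^(−0.0559·1/12) + 3.12·e^(−0.0559·3/12) + 8.56·e^(−0.0559·6/12) = 22.5188
Fair futures F* = (S − I)·e^(rT) = (677.23 − 22.5188)·e^0.037267 = 654.7112 × 1.037970 = 679.5706
Market $685.39 > fair 679.5706: forward overpriced → cash-and-carry (borrow at r, buy the stock and collect the dividends, short the forward).
Profit at T = |F_mkt − F*| = |685.39 − 679.5706| = $5.82 per share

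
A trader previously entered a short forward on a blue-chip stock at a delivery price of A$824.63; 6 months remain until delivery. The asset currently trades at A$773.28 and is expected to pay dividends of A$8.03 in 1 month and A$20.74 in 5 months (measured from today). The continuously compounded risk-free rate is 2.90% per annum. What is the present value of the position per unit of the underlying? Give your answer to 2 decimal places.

PV(remaining dividends) I = 8.03·e^(−0.0290·1/12) + 20.74·e^(−0.0290·5/12) = 28.5015
Current forward F = (S − I)·e^(rT) = (773.28 − 28.5015)·e^(0.0290·6/12) = 744.7785 × 1.014606 = 755.6567
Value (long) = (F − K)·e^(−rT) = (755.6567 − 824.63) × 0.985605 = -67.9804
Short position value = −(long value) = A$67.98

A$67.98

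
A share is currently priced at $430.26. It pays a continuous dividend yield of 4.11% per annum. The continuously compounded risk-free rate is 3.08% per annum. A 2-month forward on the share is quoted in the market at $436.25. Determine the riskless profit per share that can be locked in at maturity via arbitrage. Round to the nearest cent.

Fair forward: F* = S·e^(carry·T), with carry = (r − q) = 0.0308 − 0.0411 = -0.0103
F* = 430.26 · e^(-0.0103 × 2/12) = 430.26 · e^-0.001717 = 430.26 × 0.998284 = $429.5217
Market $436.25 > fair $429.5217: forward overpriced → cash-and-carry (buy spot, short the forward).
At maturity, profit = |F_mkt − F*| = |436.25 − 429.5217| = $6.73 per share

$6.73 per share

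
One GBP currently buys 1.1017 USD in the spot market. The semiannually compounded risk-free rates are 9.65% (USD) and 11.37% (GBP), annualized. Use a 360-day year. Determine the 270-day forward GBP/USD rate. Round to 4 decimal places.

By covered interest parity, F = S · (1+r_USD/2)^(2T) / (1+r_GBP/2)^(2T)
= 1.1017 × 1.073241 / 1.086476 = 1.1017 × 0.987818
F = 1.0883 USD per GBP

1.0883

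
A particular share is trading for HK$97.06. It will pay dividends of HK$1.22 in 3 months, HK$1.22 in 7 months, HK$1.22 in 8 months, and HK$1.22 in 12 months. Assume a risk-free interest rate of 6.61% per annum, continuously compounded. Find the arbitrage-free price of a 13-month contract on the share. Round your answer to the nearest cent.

PV(dividends) I = 1.22·e^(−0.0661·3/12) + 1.22·e^(−0.0661·7/12) + 1.22·e^(−0.0661·8/12) + 1.22·e^(−0.0661·12/12)
I = 1.2000 + 1.1739 + 1.1674 + 1.1420 = 4.6833
F = (S − I)·e^(rT) = (97.06 − 4.6833) · e^(0.0661·13/12)
= 92.3767 · e^0.071608 = 92.3767 × 1.074234 = HK$99.23

HK$99.23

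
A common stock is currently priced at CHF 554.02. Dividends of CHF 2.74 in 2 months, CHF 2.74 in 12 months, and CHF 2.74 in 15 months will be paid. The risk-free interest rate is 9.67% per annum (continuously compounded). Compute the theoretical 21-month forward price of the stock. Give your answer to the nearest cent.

CHF 647.16

PV(dividends) I = 2.74·e^(−0.0967·2/12) + 2.74·e^(−0.0967·12/12) + 2.74·e^(−0.0967·15/12)
I = 2.6962 + 2.4874 + 2.4280 = 7.6116
F = (S − I)·e^(rT) = (554.02 − 7.6116) · e^(0.0967·21/12)
= 546.4084 · e^0.169225 = 546.4084 × 1.184387 = CHF 647.16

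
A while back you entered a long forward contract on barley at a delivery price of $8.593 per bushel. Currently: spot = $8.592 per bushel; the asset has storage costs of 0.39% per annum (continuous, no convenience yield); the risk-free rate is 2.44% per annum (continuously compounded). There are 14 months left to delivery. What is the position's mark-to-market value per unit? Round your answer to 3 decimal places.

$0.279 per bushel

Current fair forward for the remaining 14 months: F = S·e^((r + u)·T), (r + u) = 0.0244 + 0.0039 = 0.0283
F = 8.592 · e^(0.0283 × 14/12) = 8.592 × 1.033568 = 8.8804
Value of long forward = (F − K)·e^(−rT) = (8.8804 − 8.593) · e^(−0.0244·14/12)
= 0.2874 × 0.971935 = 0.279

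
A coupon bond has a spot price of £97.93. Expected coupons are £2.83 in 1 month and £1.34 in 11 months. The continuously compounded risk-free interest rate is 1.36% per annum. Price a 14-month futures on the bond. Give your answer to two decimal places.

£95.28

PV(coupons) I = 2.83·e^(−0.0136·1/12) + 1.34·e^(−0.0136·11/12)
I = 2.8268 + 1.3234 = 4.1502
F = (S − I)·e^(rT) = (97.93 − 4.1502) · e^(0.0136·14/12)
= 93.7798 · e^0.015867 = 93.7798 × 1.015994 = £95.28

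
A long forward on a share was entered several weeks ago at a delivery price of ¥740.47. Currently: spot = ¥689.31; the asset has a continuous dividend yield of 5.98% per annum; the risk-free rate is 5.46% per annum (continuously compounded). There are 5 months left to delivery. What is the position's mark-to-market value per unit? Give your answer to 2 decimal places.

-¥51.47

Current fair forward for the remaining 5 months: F = S·e^((r − q)·T), (r − q) = 0.0546 − 0.0598 = -0.0052
F = 689.31 · e^(-0.0052 × 5/12) = 689.31 × 0.997836 = 687.8183
Value of long forward = (F − K)·e^(−rT) = (687.8183 − 740.47) · e^(−0.0546·5/12)
= -52.6517 × 0.977507 = -51.47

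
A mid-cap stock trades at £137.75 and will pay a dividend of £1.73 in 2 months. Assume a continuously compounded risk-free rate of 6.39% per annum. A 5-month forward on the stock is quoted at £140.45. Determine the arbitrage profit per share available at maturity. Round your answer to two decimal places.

£0.74 per share

PV(dividends) I = 1.73·e^(−0.0639·2/12) = 1.7117
Fair forward F* = (S − I)·e^(rT) = (137.75 − 1.7117)·e^0.026625 = 136.0383 × 1.026983 = 139.7090
Market £140.45 > fair 139.7090: forward overpriced → cash-and-carry (borrow at r, buy the stock and collect the dividends, short the forward).
Profit at T = |F_mkt − F*| = |140.45 − 139.7090| = £0.74 per share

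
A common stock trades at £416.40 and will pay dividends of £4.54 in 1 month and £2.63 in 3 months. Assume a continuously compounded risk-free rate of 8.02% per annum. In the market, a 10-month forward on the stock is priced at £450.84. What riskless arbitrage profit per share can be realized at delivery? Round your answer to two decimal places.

PV(dividends) I = 4.54·e^(−0.0802·1/12) + 2.63·e^(−0.0802·3/12) = 7.0876
Fair forward F* = (S − I)·e^(rT) = (416.40 − 7.0876)·e^0.066833 = 409.3124 × 1.069117 = 437.6028
Market £450.84 > fair 437.6028: forward overpriced → cash-and-carry (borrow at r, buy the stock and collect the dividends, short the forward).
Profit at T = |F_mkt − F*| = |450.84 − 437.6028| = £13.24 per share

£13.24 per share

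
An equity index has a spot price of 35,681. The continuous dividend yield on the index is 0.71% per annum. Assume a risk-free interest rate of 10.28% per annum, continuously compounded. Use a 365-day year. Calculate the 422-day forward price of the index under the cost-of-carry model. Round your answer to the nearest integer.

39,856

F = S·e^((r − q)T) = 35681 · e^((0.1028 − 0.0071) × 422/365)
= 35681 · e^0.110645 = 35681 × 1.116998
F = 39,856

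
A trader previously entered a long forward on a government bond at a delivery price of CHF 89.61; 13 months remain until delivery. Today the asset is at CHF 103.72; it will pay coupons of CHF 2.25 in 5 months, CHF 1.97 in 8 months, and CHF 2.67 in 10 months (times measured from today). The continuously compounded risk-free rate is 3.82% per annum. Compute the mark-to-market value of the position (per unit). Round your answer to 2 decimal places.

PV(remaining coupons) I = 2.25·e^(−0.0382·5/12) + 1.97·e^(−0.0382·8/12) + 2.67·e^(−0.0382·10/12) = 6.7213
Current forward F = (S − I)·e^(rT) = (103.72 − 6.7213)·e^(0.0382·13/12) = 96.9987 × 1.042252 = 101.0971
Value (long) = (F − K)·e^(−rT) = (101.0971 − 89.61) × 0.959461 = 11.0214
Value = CHF 11.02

CHF 11.02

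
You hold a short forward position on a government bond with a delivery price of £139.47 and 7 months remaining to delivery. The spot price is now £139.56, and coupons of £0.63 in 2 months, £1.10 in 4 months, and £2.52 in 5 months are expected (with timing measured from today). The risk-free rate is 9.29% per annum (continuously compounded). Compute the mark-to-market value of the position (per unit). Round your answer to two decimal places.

PV(remaining coupons) I = 0.63·e^(−0.0929·2/12) + 1.10·e^(−0.0929·4/12) + 2.52·e^(−0.0929·5/12) = 4.1111
Current forward F = (S − I)·e^(rT) = (139.56 − 4.1111)·e^(0.0929·7/12) = 135.4489 × 1.055687 = 142.9916
Value (long) = (F − K)·e^(−rT) = (142.9916 − 139.47) × 0.947251 = 3.3358
Short position value = −(long value) = -£3.34

-£3.34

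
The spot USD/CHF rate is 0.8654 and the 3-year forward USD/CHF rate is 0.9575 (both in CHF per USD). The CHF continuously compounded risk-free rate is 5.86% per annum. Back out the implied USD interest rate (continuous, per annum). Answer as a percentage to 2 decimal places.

2.49%

F = S·e^((r_CHF − r_USD)T) ⇒ r_USD = r_CHF − ln(F/S)/T
ln(0.9575/0.8654) = 0.101134; /(3) = 0.033711
r_USD = 0.0586 − 0.033711 = 0.024889
r_USD = 2.49%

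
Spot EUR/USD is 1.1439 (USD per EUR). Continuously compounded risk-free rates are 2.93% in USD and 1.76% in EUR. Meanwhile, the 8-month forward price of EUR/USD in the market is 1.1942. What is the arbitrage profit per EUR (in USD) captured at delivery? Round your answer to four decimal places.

Fair forward: F* = S·e^(carry·T), with carry = (r_USD − r_EUR) = 0.0293 − 0.0176 = 0.0117
F* = 1.1439 · e^(0.0117 × 8/12) = 1.1439 · e^0.007800 = 1.1439 × 1.007830 = 1.1529
Market 1.1942 > fair 1.1529: forward overpriced → cash-and-carry (buy spot, short the forward).
At maturity, profit = |F_mkt − F*| = |1.1942 − 1.1529| = 0.0413 per EUR (in USD)

0.0413 per EUR (in USD)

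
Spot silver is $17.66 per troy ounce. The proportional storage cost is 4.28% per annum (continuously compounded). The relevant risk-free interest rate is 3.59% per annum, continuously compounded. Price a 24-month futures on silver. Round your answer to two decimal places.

$20.67 per troy ounce

Net carry = r + u − y = 0.0359 + 0.0428 − 0.0000 = 0.0787
F = S·e^((r+u−y)T) = 17.66 · e^(0.0787 × 24/12) = 17.66 · e^0.157400
= 17.66 × 1.170464 = $20.67 per troy ounce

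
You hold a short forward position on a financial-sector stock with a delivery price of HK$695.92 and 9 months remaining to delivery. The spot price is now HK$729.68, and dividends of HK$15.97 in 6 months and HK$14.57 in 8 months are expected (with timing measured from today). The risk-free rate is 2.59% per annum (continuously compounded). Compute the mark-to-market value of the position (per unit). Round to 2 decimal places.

PV(remaining dividends) I = 15.97·e^(−0.0259·6/12) + 14.57·e^(−0.0259·8/12) = 30.0851
Current forward F = (S − I)·e^(rT) = (729.68 − 30.0851)·e^(0.0259·9/12) = 699.5949 × 1.019615 = 713.3175
Value (long) = (F − K)·e^(−rT) = (713.3175 − 695.92) × 0.980762 = 17.0628
Short position value = −(long value) = -HK$17.06

-HK$17.06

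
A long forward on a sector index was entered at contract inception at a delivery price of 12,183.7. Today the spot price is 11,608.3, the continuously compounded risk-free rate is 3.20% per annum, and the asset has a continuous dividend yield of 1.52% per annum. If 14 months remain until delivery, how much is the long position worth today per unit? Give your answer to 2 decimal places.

Current fair forward for the remaining 14 months: F = S·e^((r − q)·T), (r − q) = 0.0320 − 0.0152 = 0.0168
F = 11608.3 · e^(0.0168 × 14/12) = 11608.3 × 1.01979334 = 11838.0670
Value of long forward = (F − K)·e^(−rT) = (11838.0670 − 12183.7) · e^(−0.0320·14/12)
= -345.6330 × 0.96335496 = -332.97

-332.97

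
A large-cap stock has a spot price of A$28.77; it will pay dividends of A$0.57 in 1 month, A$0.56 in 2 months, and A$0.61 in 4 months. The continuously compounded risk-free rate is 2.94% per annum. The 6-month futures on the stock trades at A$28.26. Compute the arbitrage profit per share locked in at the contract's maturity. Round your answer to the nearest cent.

A$0.82 per share

PV(dividends) I = 0.57·e^(−0.0294·1/12) + 0.56·e^(−0.0294·2/12) + 0.61·e^(−0.0294·4/12) = 1.7299
Fair futures F* = (S − I)·e^(rT) = (28.77 − 1.7299)·e^0.014700 = 27.0401 × 1.014809 = 27.4405
Market A$28.26 > fair 27.4405: forward overpriced → cash-and-carry (borrow at r, buy the stock and collect the dividends, short the forward).
Profit at T = |F_mkt − F*| = |28.26 − 27.4405| = A$0.82 per share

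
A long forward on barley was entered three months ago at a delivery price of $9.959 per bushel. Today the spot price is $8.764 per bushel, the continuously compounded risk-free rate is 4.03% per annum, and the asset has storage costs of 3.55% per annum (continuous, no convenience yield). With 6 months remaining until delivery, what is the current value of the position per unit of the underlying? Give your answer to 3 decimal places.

Current fair forward for the remaining 6 months: F = S·e^((r + u)·T), (r + u) = 0.0403 + 0.0355 = 0.0758
F = 8.764 · e^(0.0758 × 6/12) = 8.764 × 1.038627 = 9.1025
Value of long forward = (F − K)·e^(−rT) = (9.1025 − 9.959) · e^(−0.0403·6/12)
= -0.8565 × 0.980052 = -0.839

-$0.839 per bushel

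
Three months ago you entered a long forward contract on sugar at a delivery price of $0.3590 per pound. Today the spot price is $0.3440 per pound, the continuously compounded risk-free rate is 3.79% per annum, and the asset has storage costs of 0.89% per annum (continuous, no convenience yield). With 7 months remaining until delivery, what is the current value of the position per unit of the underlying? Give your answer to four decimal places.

-$0.0054 per pound

Current fair forward for the remaining 7 months: F = S·e^((r + u)·T), (r + u) = 0.0379 + 0.0089 = 0.0468
F = 0.3440 · e^(0.0468 × 7/12) = 0.3440 × 1.027676 = 0.3535
Value of long forward = (F − K)·e^(−rT) = (0.3535 − 0.3590) · e^(−0.0379·7/12)
= -0.0055 × 0.978134 = -0.0054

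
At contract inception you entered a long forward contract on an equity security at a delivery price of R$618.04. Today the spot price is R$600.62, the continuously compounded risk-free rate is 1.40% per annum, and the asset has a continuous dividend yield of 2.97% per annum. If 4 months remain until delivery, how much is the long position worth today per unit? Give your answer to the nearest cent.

-R$20.46

Current fair forward for the remaining 4 months: F = S·e^((r − q)·T), (r − q) = 0.0140 − 0.0297 = -0.0157
F = 600.62 · e^(-0.0157 × 4/12) = 600.62 × 0.994780 = 597.4848
Value of long forward = (F − K)·e^(−rT) = (597.4848 − 618.04) · e^(−0.0140·4/12)
= -20.5552 × 0.995344 = -20.46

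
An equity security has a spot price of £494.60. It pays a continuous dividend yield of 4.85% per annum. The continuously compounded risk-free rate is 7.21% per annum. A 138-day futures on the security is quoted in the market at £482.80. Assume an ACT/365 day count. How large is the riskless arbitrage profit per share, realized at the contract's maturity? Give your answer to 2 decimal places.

£16.23 per share

Fair futures: F* = S·e^(carry·T), with carry = (r − q) = 0.0721 − 0.0485 = 0.0236
F* = 494.60 · e^(0.0236 × 138/365) = 494.60 · e^0.008923 = 494.60 × 1.008963 = £499.0331
Market £482.80 < fair £499.0331: forward underpriced → reverse cash-and-carry (short spot, go long the forward).
At maturity, profit = |F_mkt − F*| = |482.80 − 499.0331| = £16.23 per share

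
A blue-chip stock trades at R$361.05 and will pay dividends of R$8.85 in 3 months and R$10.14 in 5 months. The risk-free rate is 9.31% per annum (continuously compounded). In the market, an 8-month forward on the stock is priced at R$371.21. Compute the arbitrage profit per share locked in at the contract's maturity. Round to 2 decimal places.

R$6.62 per share

PV(dividends) I = 8.85·e^(−0.0931·3/12) + 10.14·e^(−0.0931·5/12) = 18.4006
Fair forward F* = (S − I)·e^(rT) = (361.05 − 18.4006)·e^0.062067 = 342.6494 × 1.064034 = 364.5906
Market R$371.21 > fair 364.5906: forward overpriced → cash-and-carry (borrow at r, buy the stock and collect the dividends, short the forward).
Profit at T = |F_mkt − F*| = |371.21 − 364.5906| = R$6.62 per share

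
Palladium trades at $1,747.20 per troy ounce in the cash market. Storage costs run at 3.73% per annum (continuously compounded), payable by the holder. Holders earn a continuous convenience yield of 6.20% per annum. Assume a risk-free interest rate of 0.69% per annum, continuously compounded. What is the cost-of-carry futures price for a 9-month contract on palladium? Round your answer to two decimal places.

$1,724.03 per troy ounce

Net carry = r + u − y = 0.0069 + 0.0373 − 0.0620 = -0.0178
F = S·e^((r+u−y)T) = 1747.20 · e^(-0.0178 × 9/12) = 1747.20 · e^-0.01335000
= 1747.20 × 0.98673872 = $1,724.03 per troy ounce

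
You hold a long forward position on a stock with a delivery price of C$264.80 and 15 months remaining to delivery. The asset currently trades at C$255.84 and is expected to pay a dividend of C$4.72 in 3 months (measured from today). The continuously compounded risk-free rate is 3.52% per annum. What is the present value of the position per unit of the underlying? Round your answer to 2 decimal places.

PV(remaining dividends) I = 4.72·e^(−0.0352·3/12) = 4.6786
Current forward F = (S − I)·e^(rT) = (255.84 − 4.6786)·e^(0.0352·15/12) = 251.1614 × 1.044982 = 262.4591
Value (long) = (F − K)·e^(−rT) = (262.4591 − 264.80) × 0.956954 = -2.2401
Value = -C$2.24

-C$2.24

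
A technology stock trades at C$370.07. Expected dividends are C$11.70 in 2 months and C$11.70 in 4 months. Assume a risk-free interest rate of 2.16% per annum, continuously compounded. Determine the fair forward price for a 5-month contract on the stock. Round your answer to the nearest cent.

C$349.93

PV(dividends) I = 11.70·e^(−0.0216·2/12) + 11.70·e^(−0.0216·4/12)
I = 11.6580 + 11.6161 = 23.2741
F = (S − I)·e^(rT) = (370.07 − 23.2741) · e^(0.0216·5/12)
= 346.7959 · e^0.009000 = 346.7959 × 1.009041 = C$349.93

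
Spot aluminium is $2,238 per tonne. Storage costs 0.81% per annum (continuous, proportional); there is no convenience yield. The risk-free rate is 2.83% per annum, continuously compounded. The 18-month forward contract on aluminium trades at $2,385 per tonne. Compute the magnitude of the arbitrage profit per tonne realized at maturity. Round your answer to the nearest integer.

$21 per tonne

Fair forward: F* = S·e^(carry·T), with carry = (r + u) = 0.0283 + 0.0081 = 0.0364
F* = 2238 · e^(0.0364 × 18/12) = 2238 · e^0.054600 = 2238 × 1.056118 = $2363.5921
Market $2385 > fair $2363.5921: forward overpriced → cash-and-carry (buy spot, short the forward).
At maturity, profit = |F_mkt − F*| = |2385 − 2363.5921| = $21 per tonne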